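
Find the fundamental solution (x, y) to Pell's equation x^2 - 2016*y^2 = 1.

(x, y) = (449, 10)

First expand sqrt(2016) as a continued fraction. With x_i = (sqrt(2016) + m_i)/d_i and (m_0, d_0) = (0, 1): a_0 = floor(sqrt(2016)) = 44, since 44^2 = 1936 <= 2016 < 2025 = 45^2.
Iterate m_{i+1} = d_i*a_i - m_i, d_{i+1} = (2016 - m_{i+1}^2)/d_i, a_{i+1} = floor((a_0 + m_{i+1})/d_{i+1}):
  m_1 = 1*44 - 0 = 44, d_1 = (2016 - 44^2)/1 = 80/1 = 80, a_1 = floor((44 + 44)/80) = 1.
  m_2 = 80*1 - 44 = 36, d_2 = (2016 - 36^2)/80 = 720/80 = 9, a_2 = floor((44 + 36)/9) = 8.
  m_3 = 9*8 - 36 = 36, d_3 = (2016 - 36^2)/9 = 720/9 = 80, a_3 = floor((44 + 36)/80) = 1.
  m_4 = 80*1 - 36 = 44, d_4 = (2016 - 44^2)/80 = 80/80 = 1, a_4 = floor((44 + 44)/1) = 88.
  m_5 = 1*88 - 44 = 44, d_5 = (2016 - 44^2)/1 = 80/1 = 80: (m_5, d_5) = (m_1, d_1) = (44, 80), so from here the quotients repeat a_1, ..., a_4; the period length is 4.
So sqrt(2016) = [44; (1, 8, 1, 88)] with period length k = 4.
k is even, so the fundamental solution of x^2 - 2016y^2 = 1 is (p_{k-1}, q_{k-1}) = (p_3, q_3); compute convergents through index 3.
Convergents (p_i = a_i*p_{i-1} + p_{i-2}, q_i = a_i*q_{i-1} + q_{i-2} with p_{-2}=0, p_{-1}=1, q_{-2}=1, q_{-1}=0):
  i=0: a_0=44, p_0 = 44*1 + 0 = 44, q_0 = 44*0 + 1 = 1.
  i=1: a_1=1, p_1 = 1*44 + 1 = 45, q_1 = 1*1 + 0 = 1.
  i=2: a_2=8, p_2 = 8*45 + 44 = 404, q_2 = 8*1 + 1 = 9.
  i=3: a_3=1, p_3 = 1*404 + 45 = 449, q_3 = 1*9 + 1 = 10.
Check: 449^2 - 2016*10^2 = 201601 - 201600 = 1, so (x, y) = (449, 10) solves the equation, and by the theorem it is the least positive solution.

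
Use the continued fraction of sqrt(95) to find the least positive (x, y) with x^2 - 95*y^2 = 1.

(x, y) = (39, 4)

First expand sqrt(95) as a continued fraction. With x_i = (sqrt(95) + m_i)/d_i and (m_0, d_0) = (0, 1): a_0 = floor(sqrt(95)) = 9, since 9^2 = 81 <= 95 < 100 = 10^2.
Iterate m_{i+1} = d_i*a_i - m_i, d_{i+1} = (95 - m_{i+1}^2)/d_i, a_{i+1} = floor((a_0 + m_{i+1})/d_{i+1}):
  m_1 = 1*9 - 0 = 9, d_1 = (95 - 9^2)/1 = 14/1 = 14, a_1 = floor((9 + 9)/14) = 1.
  m_2 = 14*1 - 9 = 5, d_2 = (95 - 5^2)/14 = 70/14 = 5, a_2 = floor((9 + 5)/5) = 2.
  m_3 = 5*2 - 5 = 5, d_3 = (95 - 5^2)/5 = 70/5 = 14, a_3 = floor((9 + 5)/14) = 1.
  m_4 = 14*1 - 5 = 9, d_4 = (95 - 9^2)/14 = 14/14 = 1, a_4 = floor((9 + 9)/1) = 18.
  m_5 = 1*18 - 9 = 9, d_5 = (95 - 9^2)/1 = 14/1 = 14: (m_5, d_5) = (m_1, d_1) = (9, 14), so from here the quotients repeat a_1, ..., a_4; the period length is 4.
So sqrt(95) = [9; (1, 2, 1, 18)] with period length k = 4.
k is even, so the fundamental solution of x^2 - 95y^2 = 1 is (p_{k-1}, q_{k-1}) = (p_3, q_3); compute convergents through index 3.
Convergents (p_i = a_i*p_{i-1} + p_{i-2}, q_i = a_i*q_{i-1} + q_{i-2} with p_{-2}=0, p_{-1}=1, q_{-2}=1, q_{-1}=0):
  i=0: a_0=9, p_0 = 9*1 + 0 = 9, q_0 = 9*0 + 1 = 1.
  i=1: a_1=1, p_1 = 1*9 + 1 = 10, q_1 = 1*1 + 0 = 1.
  i=2: a_2=2, p_2 = 2*10 + 9 = 29, q_2 = 2*1 + 1 = 3.
  i=3: a_3=1, p_3 = 1*29 + 10 = 39, q_3 = 1*3 + 1 = 4.
Check: 39^2 - 95*4^2 = 1521 - 1520 = 1, so (x, y) = (39, 4) solves the equation, and by the theorem it is the least positive solution.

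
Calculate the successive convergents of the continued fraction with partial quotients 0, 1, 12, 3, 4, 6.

Using the convergent recurrence p_i = a_i*p_{i-1} + p_{i-2}, q_i = a_i*q_{i-1} + q_{i-2} with p_{-2}=0, p_{-1}=1, q_{-2}=1, q_{-1}=0:
  i=0: a_0=0, p_0 = 0*1 + 0 = 0, q_0 = 0*0 + 1 = 1.
  i=1: a_1=1, p_1 = 1*0 + 1 = 1, q_1 = 1*1 + 0 = 1.
  i=2: a_2=12, p_2 = 12*1 + 0 = 12, q_2 = 12*1 + 1 = 13.
  i=3: a_3=3, p_3 = 3*12 + 1 = 37, q_3 = 3*13 + 1 = 40.
  i=4: a_4=4, p_4 = 4*37 + 12 = 160, q_4 = 4*40 + 13 = 173.
  i=5: a_5=6, p_5 = 6*160 + 37 = 997, q_5 = 6*173 + 40 = 1078.

0/1, 1/1, 12/13, 37/40, 160/173, 997/1078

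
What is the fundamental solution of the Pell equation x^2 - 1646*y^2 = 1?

(x, y) = (80655, 1988)

First expand sqrt(1646) as a continued fraction. With x_i = (sqrt(1646) + m_i)/d_i and (m_0, d_0) = (0, 1): a_0 = floor(sqrt(1646)) = 40, since 40^2 = 1600 <= 1646 < 1681 = 41^2.
Iterate m_{i+1} = d_i*a_i - m_i, d_{i+1} = (1646 - m_{i+1}^2)/d_i, a_{i+1} = floor((a_0 + m_{i+1})/d_{i+1}):
  m_1 = 1*40 - 0 = 40, d_1 = (1646 - 40^2)/1 = 46/1 = 46, a_1 = floor((40 + 40)/46) = 1.
  m_2 = 46*1 - 40 = 6, d_2 = (1646 - 6^2)/46 = 1610/46 = 35, a_2 = floor((40 + 6)/35) = 1.
  m_3 = 35*1 - 6 = 29, d_3 = (1646 - 29^2)/35 = 805/35 = 23, a_3 = floor((40 + 29)/23) = 3.
  m_4 = 23*3 - 29 = 40, d_4 = (1646 - 40^2)/23 = 46/23 = 2, a_4 = floor((40 + 40)/2) = 40.
  m_5 = 2*40 - 40 = 40, d_5 = (1646 - 40^2)/2 = 46/2 = 23, a_5 = floor((40 + 40)/23) = 3.
  m_6 = 23*3 - 40 = 29, d_6 = (1646 - 29^2)/23 = 805/23 = 35, a_6 = floor((40 + 29)/35) = 1.
  m_7 = 35*1 - 29 = 6, d_7 = (1646 - 6^2)/35 = 1610/35 = 46, a_7 = floor((40 + 6)/46) = 1.
  m_8 = 46*1 - 6 = 40, d_8 = (1646 - 40^2)/46 = 46/46 = 1, a_8 = floor((40 + 40)/1) = 80.
  m_9 = 1*80 - 40 = 40, d_9 = (1646 - 40^2)/1 = 46/1 = 46: (m_9, d_9) = (m_1, d_1) = (40, 46), so from here the quotients repeat a_1, ..., a_8; the period length is 8.
So sqrt(1646) = [40; (1, 1, 3, 40, 3, 1, 1, 80)] with period length k = 8.
k is even, so the fundamental solution of x^2 - 1646y^2 = 1 is (p_{k-1}, q_{k-1}) = (p_7, q_7); compute convergents through index 7.
Convergents (p_i = a_i*p_{i-1} + p_{i-2}, q_i = a_i*q_{i-1} + q_{i-2} with p_{-2}=0, p_{-1}=1, q_{-2}=1, q_{-1}=0):
  i=0: a_0=40, p_0 = 40*1 + 0 = 40, q_0 = 40*0 + 1 = 1.
  i=1: a_1=1, p_1 = 1*40 + 1 = 41, q_1 = 1*1 + 0 = 1.
  i=2: a_2=1, p_2 = 1*41 + 40 = 81, q_2 = 1*1 + 1 = 2.
  i=3: a_3=3, p_3 = 3*81 + 41 = 284, q_3 = 3*2 + 1 = 7.
  i=4: a_4=40, p_4 = 40*284 + 81 = 11441, q_4 = 40*7 + 2 = 282.
  i=5: a_5=3, p_5 = 3*11441 + 284 = 34607, q_5 = 3*282 + 7 = 853.
  i=6: a_6=1, p_6 = 1*34607 + 11441 = 46048, q_6 = 1*853 + 282 = 1135.
  i=7: a_7=1, p_7 = 1*46048 + 34607 = 80655, q_7 = 1*1135 + 853 = 1988.
Check: 80655^2 - 1646*1988^2 = 6505229025 - 6505229024 = 1, so (x, y) = (80655, 1988) solves the equation, and by the theorem it is the least positive solution.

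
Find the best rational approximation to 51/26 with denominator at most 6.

Expand x = 51/26 as a continued fraction with the Euclidean algorithm:
  51 = 1*26 + 25, so a_0 = 1.
  26 = 1*25 + 1, so a_1 = 1.
  25 = 25*1 + 0, so a_2 = 25.
so x = [1; 1, 25].
Convergents (p_i = a_i*p_{i-1} + p_{i-2}, q_i = a_i*q_{i-1} + q_{i-2} with p_{-2}=0, p_{-1}=1, q_{-2}=1, q_{-1}=0), until the denominator exceeds 6:
  i=0: a_0=1, p_0 = 1*1 + 0 = 1, q_0 = 1*0 + 1 = 1.
  i=1: a_1=1, p_1 = 1*1 + 1 = 2, q_1 = 1*1 + 0 = 1.
  i=2: a_2=25, p_2 = 25*2 + 1 = 51, q_2 = 25*1 + 1 = 26.
q_2 = 26 > 6, so the last convergent with denominator <= 6 is p_1/q_1 = 2/1.
The closest fraction with denominator <= 6 is either p_1/q_1 or the intermediate fraction (k*p_1 + p_0)/(k*q_1 + q_0) with the largest k >= 1 whose denominator stays <= 6; these approach x as k grows, and every other convergent or intermediate fraction in range is farther away.
Largest k: floor((6 - q_0)/q_1) = floor((6 - 1)/1) = 5.
That gives (5*2 + 1)/(5*1 + 1) = 11/6.
Compare the errors: |x - 2/1| = |51*1 - 2*26|/(26*1) = 1/26, and |x - 11/6| = |51*6 - 11*26|/(26*6) = 20/156.
Cross-multiplying, 1*156 = 156 < 520 = 20*26, so 1/26 is smaller: the convergent 2/1 is closer to x than 11/6.

2/1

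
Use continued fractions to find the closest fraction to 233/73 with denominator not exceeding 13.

Expand x = 233/73 as a continued fraction with the Euclidean algorithm:
  233 = 3*73 + 14, so a_0 = 3.
  73 = 5*14 + 3, so a_1 = 5.
  14 = 4*3 + 2, so a_2 = 4.
  3 = 1*2 + 1, so a_3 = 1.
  2 = 2*1 + 0, so a_4 = 2.
so x = [3; 5, 4, 1, 2].
Convergents (p_i = a_i*p_{i-1} + p_{i-2}, q_i = a_i*q_{i-1} + q_{i-2} with p_{-2}=0, p_{-1}=1, q_{-2}=1, q_{-1}=0), until the denominator exceeds 13:
  i=0: a_0=3, p_0 = 3*1 + 0 = 3, q_0 = 3*0 + 1 = 1.
  i=1: a_1=5, p_1 = 5*3 + 1 = 16, q_1 = 5*1 + 0 = 5.
  i=2: a_2=4, p_2 = 4*16 + 3 = 67, q_2 = 4*5 + 1 = 21.
q_2 = 21 > 13, so the last convergent with denominator <= 13 is p_1/q_1 = 16/5.
The closest fraction with denominator <= 13 is either p_1/q_1 or the intermediate fraction (k*p_1 + p_0)/(k*q_1 + q_0) with the largest k >= 1 whose denominator stays <= 13; these approach x as k grows, and every other convergent or intermediate fraction in range is farther away.
Largest k: floor((13 - q_0)/q_1) = floor((13 - 1)/5) = 2.
That gives (2*16 + 3)/(2*5 + 1) = 35/11.
Compare the errors: |x - 16/5| = |233*5 - 16*73|/(73*5) = 3/365, and |x - 35/11| = |233*11 - 35*73|/(73*11) = 8/803.
Cross-multiplying, 3*803 = 2409 < 2920 = 8*365, so 3/365 is smaller: the convergent 16/5 is closer to x than 35/11.

16/5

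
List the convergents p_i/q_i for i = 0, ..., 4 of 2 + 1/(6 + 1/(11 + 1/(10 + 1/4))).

Using the convergent recurrence p_i = a_i*p_{i-1} + p_{i-2}, q_i = a_i*q_{i-1} + q_{i-2} with p_{-2}=0, p_{-1}=1, q_{-2}=1, q_{-1}=0:
  i=0: a_0=2, p_0 = 2*1 + 0 = 2, q_0 = 2*0 + 1 = 1.
  i=1: a_1=6, p_1 = 6*2 + 1 = 13, q_1 = 6*1 + 0 = 6.
  i=2: a_2=11, p_2 = 11*13 + 2 = 145, q_2 = 11*6 + 1 = 67.
  i=3: a_3=10, p_3 = 10*145 + 13 = 1463, q_3 = 10*67 + 6 = 676.
  i=4: a_4=4, p_4 = 4*1463 + 145 = 5997, q_4 = 4*676 + 67 = 2771.

2/1, 13/6, 145/67, 1463/676, 5997/2771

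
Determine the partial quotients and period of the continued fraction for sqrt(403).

Write x_i = (sqrt(403) + m_i)/d_i with (m_0, d_0) = (0, 1). a_0 = floor(sqrt(403)) = 20, since 20^2 = 400 <= 403 < 441 = 21^2.
Iterate m_{i+1} = d_i*a_i - m_i, d_{i+1} = (403 - m_{i+1}^2)/d_i, a_{i+1} = floor((a_0 + m_{i+1})/d_{i+1}):
  m_1 = 1*20 - 0 = 20, d_1 = (403 - 20^2)/1 = 3/1 = 3, a_1 = floor((20 + 20)/3) = 13.
  m_2 = 3*13 - 20 = 19, d_2 = (403 - 19^2)/3 = 42/3 = 14, a_2 = floor((20 + 19)/14) = 2.
  m_3 = 14*2 - 19 = 9, d_3 = (403 - 9^2)/14 = 322/14 = 23, a_3 = floor((20 + 9)/23) = 1.
  m_4 = 23*1 - 9 = 14, d_4 = (403 - 14^2)/23 = 207/23 = 9, a_4 = floor((20 + 14)/9) = 3.
  m_5 = 9*3 - 14 = 13, d_5 = (403 - 13^2)/9 = 234/9 = 26, a_5 = floor((20 + 13)/26) = 1.
  m_6 = 26*1 - 13 = 13, d_6 = (403 - 13^2)/26 = 234/26 = 9, a_6 = floor((20 + 13)/9) = 3.
  m_7 = 9*3 - 13 = 14, d_7 = (403 - 14^2)/9 = 207/9 = 23, a_7 = floor((20 + 14)/23) = 1.
  m_8 = 23*1 - 14 = 9, d_8 = (403 - 9^2)/23 = 322/23 = 14, a_8 = floor((20 + 9)/14) = 2.
  m_9 = 14*2 - 9 = 19, d_9 = (403 - 19^2)/14 = 42/14 = 3, a_9 = floor((20 + 19)/3) = 13.
  m_10 = 3*13 - 19 = 20, d_10 = (403 - 20^2)/3 = 3/3 = 1, a_10 = floor((20 + 20)/1) = 40.
  m_11 = 1*40 - 20 = 20, d_11 = (403 - 20^2)/1 = 3/1 = 3: (m_11, d_11) = (m_1, d_1) = (20, 3), so from here the quotients repeat a_1, ..., a_10; the period length is 10.
Hence the expansion of sqrt(403) is a_0 = 20 followed by the repeating block 13, 2, 1, 3, 1, 3, 1, 2, 13, 40 (period 10).

[20; (13, 2, 1, 3, 1, 3, 1, 2, 13, 40)]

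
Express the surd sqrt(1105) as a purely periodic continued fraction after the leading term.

Write x_i = (sqrt(1105) + m_i)/d_i with (m_0, d_0) = (0, 1). a_0 = floor(sqrt(1105)) = 33, since 33^2 = 1089 <= 1105 < 1156 = 34^2.
Iterate m_{i+1} = d_i*a_i - m_i, d_{i+1} = (1105 - m_{i+1}^2)/d_i, a_{i+1} = floor((a_0 + m_{i+1})/d_{i+1}):
  m_1 = 1*33 - 0 = 33, d_1 = (1105 - 33^2)/1 = 16/1 = 16, a_1 = floor((33 + 33)/16) = 4.
  m_2 = 16*4 - 33 = 31, d_2 = (1105 - 31^2)/16 = 144/16 = 9, a_2 = floor((33 + 31)/9) = 7.
  m_3 = 9*7 - 31 = 32, d_3 = (1105 - 32^2)/9 = 81/9 = 9, a_3 = floor((33 + 32)/9) = 7.
  m_4 = 9*7 - 32 = 31, d_4 = (1105 - 31^2)/9 = 144/9 = 16, a_4 = floor((33 + 31)/16) = 4.
  m_5 = 16*4 - 31 = 33, d_5 = (1105 - 33^2)/16 = 16/16 = 1, a_5 = floor((33 + 33)/1) = 66.
  m_6 = 1*66 - 33 = 33, d_6 = (1105 - 33^2)/1 = 16/1 = 16: (m_6, d_6) = (m_1, d_1) = (33, 16), so from here the quotients repeat a_1, ..., a_5; the period length is 5.
Hence the expansion of sqrt(1105) is a_0 = 33 followed by the repeating block 4, 7, 7, 4, 66 (period 5).

[33; (4, 7, 7, 4, 66)]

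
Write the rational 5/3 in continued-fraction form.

[1; 1, 2]

Run the Euclidean algorithm on 5 and 3; the successive quotients are the partial quotients a_0, a_1, ... (each step inverts the fractional part left over by the previous one):
  5 = 1*3 + 2, so a_0 = 1.
  3 = 1*2 + 1, so a_1 = 1.
  2 = 2*1 + 0, so a_2 = 2.
The remainder reaches 0 after 3 divisions, so the expansion has 3 partial quotients, read off in order.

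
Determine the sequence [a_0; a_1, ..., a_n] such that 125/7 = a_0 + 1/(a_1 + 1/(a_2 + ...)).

[17; 1, 6]

Run the Euclidean algorithm on 125 and 7; the successive quotients are the partial quotients a_0, a_1, ... (each step inverts the fractional part left over by the previous one):
  125 = 17*7 + 6, so a_0 = 17.
  7 = 1*6 + 1, so a_1 = 1.
  6 = 6*1 + 0, so a_2 = 6.
The remainder reaches 0 after 3 divisions, so the expansion has 3 partial quotients, read off in order.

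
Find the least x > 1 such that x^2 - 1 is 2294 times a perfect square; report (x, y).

(x, y) = (3294555, 68786)

First expand sqrt(2294) as a continued fraction. With x_i = (sqrt(2294) + m_i)/d_i and (m_0, d_0) = (0, 1): a_0 = floor(sqrt(2294)) = 47, since 47^2 = 2209 <= 2294 < 2304 = 48^2.
Iterate m_{i+1} = d_i*a_i - m_i, d_{i+1} = (2294 - m_{i+1}^2)/d_i, a_{i+1} = floor((a_0 + m_{i+1})/d_{i+1}):
  m_1 = 1*47 - 0 = 47, d_1 = (2294 - 47^2)/1 = 85/1 = 85, a_1 = floor((47 + 47)/85) = 1.
  m_2 = 85*1 - 47 = 38, d_2 = (2294 - 38^2)/85 = 850/85 = 10, a_2 = floor((47 + 38)/10) = 8.
  m_3 = 10*8 - 38 = 42, d_3 = (2294 - 42^2)/10 = 530/10 = 53, a_3 = floor((47 + 42)/53) = 1.
  m_4 = 53*1 - 42 = 11, d_4 = (2294 - 11^2)/53 = 2173/53 = 41, a_4 = floor((47 + 11)/41) = 1.
  m_5 = 41*1 - 11 = 30, d_5 = (2294 - 30^2)/41 = 1394/41 = 34, a_5 = floor((47 + 30)/34) = 2.
  m_6 = 34*2 - 30 = 38, d_6 = (2294 - 38^2)/34 = 850/34 = 25, a_6 = floor((47 + 38)/25) = 3.
  m_7 = 25*3 - 38 = 37, d_7 = (2294 - 37^2)/25 = 925/25 = 37, a_7 = floor((47 + 37)/37) = 2.
  m_8 = 37*2 - 37 = 37, d_8 = (2294 - 37^2)/37 = 925/37 = 25, a_8 = floor((47 + 37)/25) = 3.
  m_9 = 25*3 - 37 = 38, d_9 = (2294 - 38^2)/25 = 850/25 = 34, a_9 = floor((47 + 38)/34) = 2.
  m_10 = 34*2 - 38 = 30, d_10 = (2294 - 30^2)/34 = 1394/34 = 41, a_10 = floor((47 + 30)/41) = 1.
  m_11 = 41*1 - 30 = 11, d_11 = (2294 - 11^2)/41 = 2173/41 = 53, a_11 = floor((47 + 11)/53) = 1.
  m_12 = 53*1 - 11 = 42, d_12 = (2294 - 42^2)/53 = 530/53 = 10, a_12 = floor((47 + 42)/10) = 8.
  m_13 = 10*8 - 42 = 38, d_13 = (2294 - 38^2)/10 = 850/10 = 85, a_13 = floor((47 + 38)/85) = 1.
  m_14 = 85*1 - 38 = 47, d_14 = (2294 - 47^2)/85 = 85/85 = 1, a_14 = floor((47 + 47)/1) = 94.
  m_15 = 1*94 - 47 = 47, d_15 = (2294 - 47^2)/1 = 85/1 = 85: (m_15, d_15) = (m_1, d_1) = (47, 85), so from here the quotients repeat a_1, ..., a_14; the period length is 14.
So sqrt(2294) = [47; (1, 8, 1, 1, 2, 3, 2, 3, 2, 1, 1, 8, 1, 94)] with period length k = 14.
k is even, so the fundamental solution of x^2 - 2294y^2 = 1 is (p_{k-1}, q_{k-1}) = (p_13, q_13); compute convergents through index 13.
Convergents (p_i = a_i*p_{i-1} + p_{i-2}, q_i = a_i*q_{i-1} + q_{i-2} with p_{-2}=0, p_{-1}=1, q_{-2}=1, q_{-1}=0):
  i=0: a_0=47, p_0 = 47*1 + 0 = 47, q_0 = 47*0 + 1 = 1.
  i=1: a_1=1, p_1 = 1*47 + 1 = 48, q_1 = 1*1 + 0 = 1.
  i=2: a_2=8, p_2 = 8*48 + 47 = 431, q_2 = 8*1 + 1 = 9.
  i=3: a_3=1, p_3 = 1*431 + 48 = 479, q_3 = 1*9 + 1 = 10.
  i=4: a_4=1, p_4 = 1*479 + 431 = 910, q_4 = 1*10 + 9 = 19.
  i=5: a_5=2, p_5 = 2*910 + 479 = 2299, q_5 = 2*19 + 10 = 48.
  i=6: a_6=3, p_6 = 3*2299 + 910 = 7807, q_6 = 3*48 + 19 = 163.
  i=7: a_7=2, p_7 = 2*7807 + 2299 = 17913, q_7 = 2*163 + 48 = 374.
  i=8: a_8=3, p_8 = 3*17913 + 7807 = 61546, q_8 = 3*374 + 163 = 1285.
  i=9: a_9=2, p_9 = 2*61546 + 17913 = 141005, q_9 = 2*1285 + 374 = 2944.
  i=10: a_10=1, p_10 = 1*141005 + 61546 = 202551, q_10 = 1*2944 + 1285 = 4229.
  i=11: a_11=1, p_11 = 1*202551 + 141005 = 343556, q_11 = 1*4229 + 2944 = 7173.
  i=12: a_12=8, p_12 = 8*343556 + 202551 = 2950999, q_12 = 8*7173 + 4229 = 61613.
  i=13: a_13=1, p_13 = 1*2950999 + 343556 = 3294555, q_13 = 1*61613 + 7173 = 68786.
Check: 3294555^2 - 2294*68786^2 = 10854092648025 - 10854092648024 = 1, so (x, y) = (3294555, 68786) solves the equation, and by the theorem it is the least positive solution.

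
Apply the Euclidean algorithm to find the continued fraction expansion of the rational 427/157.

Run the Euclidean algorithm on 427 and 157; the successive quotients are the partial quotients a_0, a_1, ... (each step inverts the fractional part left over by the previous one):
  427 = 2*157 + 113, so a_0 = 2.
  157 = 1*113 + 44, so a_1 = 1.
  113 = 2*44 + 25, so a_2 = 2.
  44 = 1*25 + 19, so a_3 = 1.
  25 = 1*19 + 6, so a_4 = 1.
  19 = 3*6 + 1, so a_5 = 3.
  6 = 6*1 + 0, so a_6 = 6.
The remainder reaches 0 after 7 divisions, so the expansion has 7 partial quotients, read off in order.

[2; 1, 2, 1, 1, 3, 6]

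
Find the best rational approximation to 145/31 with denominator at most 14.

14/3

Expand x = 145/31 as a continued fraction with the Euclidean algorithm:
  145 = 4*31 + 21, so a_0 = 4.
  31 = 1*21 + 10, so a_1 = 1.
  21 = 2*10 + 1, so a_2 = 2.
  10 = 10*1 + 0, so a_3 = 10.
so x = [4; 1, 2, 10].
Convergents (p_i = a_i*p_{i-1} + p_{i-2}, q_i = a_i*q_{i-1} + q_{i-2} with p_{-2}=0, p_{-1}=1, q_{-2}=1, q_{-1}=0), until the denominator exceeds 14:
  i=0: a_0=4, p_0 = 4*1 + 0 = 4, q_0 = 4*0 + 1 = 1.
  i=1: a_1=1, p_1 = 1*4 + 1 = 5, q_1 = 1*1 + 0 = 1.
  i=2: a_2=2, p_2 = 2*5 + 4 = 14, q_2 = 2*1 + 1 = 3.
  i=3: a_3=10, p_3 = 10*14 + 5 = 145, q_3 = 10*3 + 1 = 31.
q_3 = 31 > 14, so the last convergent with denominator <= 14 is p_2/q_2 = 14/3.
The closest fraction with denominator <= 14 is either p_2/q_2 or the intermediate fraction (k*p_2 + p_1)/(k*q_2 + q_1) with the largest k >= 1 whose denominator stays <= 14; these approach x as k grows, and every other convergent or intermediate fraction in range is farther away.
Largest k: floor((14 - q_1)/q_2) = floor((14 - 1)/3) = 4.
That gives (4*14 + 5)/(4*3 + 1) = 61/13.
Compare the errors: |x - 14/3| = |145*3 - 14*31|/(31*3) = 1/93, and |x - 61/13| = |145*13 - 61*31|/(31*13) = 6/403.
Cross-multiplying, 1*403 = 403 < 558 = 6*93, so 1/93 is smaller: the convergent 14/3 is closer to x than 61/13.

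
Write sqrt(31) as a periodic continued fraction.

[5; (1, 1, 3, 5, 3, 1, 1, 10)]

Write x_i = (sqrt(31) + m_i)/d_i with (m_0, d_0) = (0, 1). a_0 = floor(sqrt(31)) = 5, since 5^2 = 25 <= 31 < 36 = 6^2.
Iterate m_{i+1} = d_i*a_i - m_i, d_{i+1} = (31 - m_{i+1}^2)/d_i, a_{i+1} = floor((a_0 + m_{i+1})/d_{i+1}):
  m_1 = 1*5 - 0 = 5, d_1 = (31 - 5^2)/1 = 6/1 = 6, a_1 = floor((5 + 5)/6) = 1.
  m_2 = 6*1 - 5 = 1, d_2 = (31 - 1^2)/6 = 30/6 = 5, a_2 = floor((5 + 1)/5) = 1.
  m_3 = 5*1 - 1 = 4, d_3 = (31 - 4^2)/5 = 15/5 = 3, a_3 = floor((5 + 4)/3) = 3.
  m_4 = 3*3 - 4 = 5, d_4 = (31 - 5^2)/3 = 6/3 = 2, a_4 = floor((5 + 5)/2) = 5.
  m_5 = 2*5 - 5 = 5, d_5 = (31 - 5^2)/2 = 6/2 = 3, a_5 = floor((5 + 5)/3) = 3.
  m_6 = 3*3 - 5 = 4, d_6 = (31 - 4^2)/3 = 15/3 = 5, a_6 = floor((5 + 4)/5) = 1.
  m_7 = 5*1 - 4 = 1, d_7 = (31 - 1^2)/5 = 30/5 = 6, a_7 = floor((5 + 1)/6) = 1.
  m_8 = 6*1 - 1 = 5, d_8 = (31 - 5^2)/6 = 6/6 = 1, a_8 = floor((5 + 5)/1) = 10.
  m_9 = 1*10 - 5 = 5, d_9 = (31 - 5^2)/1 = 6/1 = 6: (m_9, d_9) = (m_1, d_1) = (5, 6), so from here the quotients repeat a_1, ..., a_8; the period length is 8.
Hence the expansion of sqrt(31) is a_0 = 5 followed by the repeating block 1, 1, 3, 5, 3, 1, 1, 10 (period 8).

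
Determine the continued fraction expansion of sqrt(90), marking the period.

[9; (2, 18)]

Write x_i = (sqrt(90) + m_i)/d_i with (m_0, d_0) = (0, 1). a_0 = floor(sqrt(90)) = 9, since 9^2 = 81 <= 90 < 100 = 10^2.
Iterate m_{i+1} = d_i*a_i - m_i, d_{i+1} = (90 - m_{i+1}^2)/d_i, a_{i+1} = floor((a_0 + m_{i+1})/d_{i+1}):
  m_1 = 1*9 - 0 = 9, d_1 = (90 - 9^2)/1 = 9/1 = 9, a_1 = floor((9 + 9)/9) = 2.
  m_2 = 9*2 - 9 = 9, d_2 = (90 - 9^2)/9 = 9/9 = 1, a_2 = floor((9 + 9)/1) = 18.
  m_3 = 1*18 - 9 = 9, d_3 = (90 - 9^2)/1 = 9/1 = 9: (m_3, d_3) = (m_1, d_1) = (9, 9), so from here the quotients repeat a_1, a_2; the period length is 2.
Hence the expansion of sqrt(90) is a_0 = 9 followed by the repeating block 2, 18 (period 2).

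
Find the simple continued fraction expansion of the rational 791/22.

[35; 1, 21]

Run the Euclidean algorithm on 791 and 22; the successive quotients are the partial quotients a_0, a_1, ... (each step inverts the fractional part left over by the previous one):
  791 = 35*22 + 21, so a_0 = 35.
  22 = 1*21 + 1, so a_1 = 1.
  21 = 21*1 + 0, so a_2 = 21.
The remainder reaches 0 after 3 divisions, so the expansion has 3 partial quotients, read off in order.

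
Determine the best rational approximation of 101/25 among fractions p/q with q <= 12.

Expand x = 101/25 as a continued fraction with the Euclidean algorithm:
  101 = 4*25 + 1, so a_0 = 4.
  25 = 25*1 + 0, so a_1 = 25.
so x = [4; 25].
Convergents (p_i = a_i*p_{i-1} + p_{i-2}, q_i = a_i*q_{i-1} + q_{i-2} with p_{-2}=0, p_{-1}=1, q_{-2}=1, q_{-1}=0), until the denominator exceeds 12:
  i=0: a_0=4, p_0 = 4*1 + 0 = 4, q_0 = 4*0 + 1 = 1.
  i=1: a_1=25, p_1 = 25*4 + 1 = 101, q_1 = 25*1 + 0 = 25.
q_1 = 25 > 12, so the last convergent with denominator <= 12 is p_0/q_0 = 4/1.
The closest fraction with denominator <= 12 is either p_0/q_0 or the intermediate fraction (k*p_0 + p_{-1})/(k*q_0 + q_{-1}) with the largest k >= 1 whose denominator stays <= 12; these approach x as k grows, and every other convergent or intermediate fraction in range is farther away.
Largest k: floor((12 - q_{-1})/q_0) = floor((12 - 0)/1) = 12 (using the seeds p_{-1} = 1, q_{-1} = 0).
That gives (12*4 + 1)/(12*1 + 0) = 49/12.
Compare the errors: |x - 4/1| = |101*1 - 4*25|/(25*1) = 1/25, and |x - 49/12| = |101*12 - 49*25|/(25*12) = 13/300.
Cross-multiplying, 1*300 = 300 < 325 = 13*25, so 1/25 is smaller: the convergent 4/1 is closer to x than 49/12.

4/1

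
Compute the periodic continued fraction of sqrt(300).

[17; (3, 8, 3, 34)]

Write x_i = (sqrt(300) + m_i)/d_i with (m_0, d_0) = (0, 1). a_0 = floor(sqrt(300)) = 17, since 17^2 = 289 <= 300 < 324 = 18^2.
Iterate m_{i+1} = d_i*a_i - m_i, d_{i+1} = (300 - m_{i+1}^2)/d_i, a_{i+1} = floor((a_0 + m_{i+1})/d_{i+1}):
  m_1 = 1*17 - 0 = 17, d_1 = (300 - 17^2)/1 = 11/1 = 11, a_1 = floor((17 + 17)/11) = 3.
  m_2 = 11*3 - 17 = 16, d_2 = (300 - 16^2)/11 = 44/11 = 4, a_2 = floor((17 + 16)/4) = 8.
  m_3 = 4*8 - 16 = 16, d_3 = (300 - 16^2)/4 = 44/4 = 11, a_3 = floor((17 + 16)/11) = 3.
  m_4 = 11*3 - 16 = 17, d_4 = (300 - 17^2)/11 = 11/11 = 1, a_4 = floor((17 + 17)/1) = 34.
  m_5 = 1*34 - 17 = 17, d_5 = (300 - 17^2)/1 = 11/1 = 11: (m_5, d_5) = (m_1, d_1) = (17, 11), so from here the quotients repeat a_1, ..., a_4; the period length is 4.
Hence the expansion of sqrt(300) is a_0 = 17 followed by the repeating block 3, 8, 3, 34 (period 4).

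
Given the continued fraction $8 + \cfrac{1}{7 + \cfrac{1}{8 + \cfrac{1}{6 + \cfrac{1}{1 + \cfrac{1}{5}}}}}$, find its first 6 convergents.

8/1, 57/7, 464/57, 2841/349, 3305/406, 19366/2379

Using the convergent recurrence p_i = a_i*p_{i-1} + p_{i-2}, q_i = a_i*q_{i-1} + q_{i-2} with p_{-2}=0, p_{-1}=1, q_{-2}=1, q_{-1}=0:
  i=0: a_0=8, p_0 = 8*1 + 0 = 8, q_0 = 8*0 + 1 = 1.
  i=1: a_1=7, p_1 = 7*8 + 1 = 57, q_1 = 7*1 + 0 = 7.
  i=2: a_2=8, p_2 = 8*57 + 8 = 464, q_2 = 8*7 + 1 = 57.
  i=3: a_3=6, p_3 = 6*464 + 57 = 2841, q_3 = 6*57 + 7 = 349.
  i=4: a_4=1, p_4 = 1*2841 + 464 = 3305, q_4 = 1*349 + 57 = 406.
  i=5: a_5=5, p_5 = 5*3305 + 2841 = 19366, q_5 = 5*406 + 349 = 2379.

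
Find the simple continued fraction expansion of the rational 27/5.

Run the Euclidean algorithm on 27 and 5; the successive quotients are the partial quotients a_0, a_1, ... (each step inverts the fractional part left over by the previous one):
  27 = 5*5 + 2, so a_0 = 5.
  5 = 2*2 + 1, so a_1 = 2.
  2 = 2*1 + 0, so a_2 = 2.
The remainder reaches 0 after 3 divisions, so the expansion has 3 partial quotients, read off in order.

[5; 2, 2]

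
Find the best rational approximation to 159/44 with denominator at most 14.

Expand x = 159/44 as a continued fraction with the Euclidean algorithm:
  159 = 3*44 + 27, so a_0 = 3.
  44 = 1*27 + 17, so a_1 = 1.
  27 = 1*17 + 10, so a_2 = 1.
  17 = 1*10 + 7, so a_3 = 1.
  10 = 1*7 + 3, so a_4 = 1.
  7 = 2*3 + 1, so a_5 = 2.
  3 = 3*1 + 0, so a_6 = 3.
so x = [3; 1, 1, 1, 1, 2, 3].
Convergents (p_i = a_i*p_{i-1} + p_{i-2}, q_i = a_i*q_{i-1} + q_{i-2} with p_{-2}=0, p_{-1}=1, q_{-2}=1, q_{-1}=0), until the denominator exceeds 14:
  i=0: a_0=3, p_0 = 3*1 + 0 = 3, q_0 = 3*0 + 1 = 1.
  i=1: a_1=1, p_1 = 1*3 + 1 = 4, q_1 = 1*1 + 0 = 1.
  i=2: a_2=1, p_2 = 1*4 + 3 = 7, q_2 = 1*1 + 1 = 2.
  i=3: a_3=1, p_3 = 1*7 + 4 = 11, q_3 = 1*2 + 1 = 3.
  i=4: a_4=1, p_4 = 1*11 + 7 = 18, q_4 = 1*3 + 2 = 5.
  i=5: a_5=2, p_5 = 2*18 + 11 = 47, q_5 = 2*5 + 3 = 13.
  i=6: a_6=3, p_6 = 3*47 + 18 = 159, q_6 = 3*13 + 5 = 44.
q_6 = 44 > 14, so the last convergent with denominator <= 14 is p_5/q_5 = 47/13.
The closest fraction with denominator <= 14 is either p_5/q_5 or the intermediate fraction (k*p_5 + p_4)/(k*q_5 + q_4) with the largest k >= 1 whose denominator stays <= 14; these approach x as k grows, and every other convergent or intermediate fraction in range is farther away.
Largest k: floor((14 - q_4)/q_5) = floor((14 - 5)/13) = 0.
Since k = 0, no intermediate fraction beyond p_5/q_5 has denominator <= 14, so the convergent 47/13 is the closest (its error is |159*13 - 47*44|/(44*13) = 1/572).

47/13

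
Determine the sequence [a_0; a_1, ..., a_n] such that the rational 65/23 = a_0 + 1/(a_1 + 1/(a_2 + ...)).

Run the Euclidean algorithm on 65 and 23; the successive quotients are the partial quotients a_0, a_1, ... (each step inverts the fractional part left over by the previous one):
  65 = 2*23 + 19, so a_0 = 2.
  23 = 1*19 + 4, so a_1 = 1.
  19 = 4*4 + 3, so a_2 = 4.
  4 = 1*3 + 1, so a_3 = 1.
  3 = 3*1 + 0, so a_4 = 3.
The remainder reaches 0 after 5 divisions, so the expansion has 5 partial quotients, read off in order.

[2; 1, 4, 1, 3]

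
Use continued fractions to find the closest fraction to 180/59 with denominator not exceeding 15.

46/15

Expand x = 180/59 as a continued fraction with the Euclidean algorithm:
  180 = 3*59 + 3, so a_0 = 3.
  59 = 19*3 + 2, so a_1 = 19.
  3 = 1*2 + 1, so a_2 = 1.
  2 = 2*1 + 0, so a_3 = 2.
so x = [3; 19, 1, 2].
Convergents (p_i = a_i*p_{i-1} + p_{i-2}, q_i = a_i*q_{i-1} + q_{i-2} with p_{-2}=0, p_{-1}=1, q_{-2}=1, q_{-1}=0), until the denominator exceeds 15:
  i=0: a_0=3, p_0 = 3*1 + 0 = 3, q_0 = 3*0 + 1 = 1.
  i=1: a_1=19, p_1 = 19*3 + 1 = 58, q_1 = 19*1 + 0 = 19.
q_1 = 19 > 15, so the last convergent with denominator <= 15 is p_0/q_0 = 3/1.
The closest fraction with denominator <= 15 is either p_0/q_0 or the intermediate fraction (k*p_0 + p_{-1})/(k*q_0 + q_{-1}) with the largest k >= 1 whose denominator stays <= 15; these approach x as k grows, and every other convergent or intermediate fraction in range is farther away.
Largest k: floor((15 - q_{-1})/q_0) = floor((15 - 0)/1) = 15 (using the seeds p_{-1} = 1, q_{-1} = 0).
That gives (15*3 + 1)/(15*1 + 0) = 46/15.
Compare the errors: |x - 3/1| = |180*1 - 3*59|/(59*1) = 3/59, and |x - 46/15| = |180*15 - 46*59|/(59*15) = 14/885.
Cross-multiplying, 14*59 = 826 < 2655 = 3*885, so 14/885 is smaller: the intermediate fraction 46/15 is closer to x than 3/1.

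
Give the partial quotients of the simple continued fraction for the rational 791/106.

[7; 2, 6, 8]

Run the Euclidean algorithm on 791 and 106; the successive quotients are the partial quotients a_0, a_1, ... (each step inverts the fractional part left over by the previous one):
  791 = 7*106 + 49, so a_0 = 7.
  106 = 2*49 + 8, so a_1 = 2.
  49 = 6*8 + 1, so a_2 = 6.
  8 = 8*1 + 0, so a_3 = 8.
The remainder reaches 0 after 4 divisions, so the expansion has 4 partial quotients, read off in order.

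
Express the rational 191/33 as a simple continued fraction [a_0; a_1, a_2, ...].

[5; 1, 3, 1, 2, 2]

Run the Euclidean algorithm on 191 and 33; the successive quotients are the partial quotients a_0, a_1, ... (each step inverts the fractional part left over by the previous one):
  191 = 5*33 + 26, so a_0 = 5.
  33 = 1*26 + 7, so a_1 = 1.
  26 = 3*7 + 5, so a_2 = 3.
  7 = 1*5 + 2, so a_3 = 1.
  5 = 2*2 + 1, so a_4 = 2.
  2 = 2*1 + 0, so a_5 = 2.
The remainder reaches 0 after 6 divisions, so the expansion has 6 partial quotients, read off in order.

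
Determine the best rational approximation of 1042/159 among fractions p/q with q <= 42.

Expand x = 1042/159 as a continued fraction with the Euclidean algorithm:
  1042 = 6*159 + 88, so a_0 = 6.
  159 = 1*88 + 71, so a_1 = 1.
  88 = 1*71 + 17, so a_2 = 1.
  71 = 4*17 + 3, so a_3 = 4.
  17 = 5*3 + 2, so a_4 = 5.
  3 = 1*2 + 1, so a_5 = 1.
  2 = 2*1 + 0, so a_6 = 2.
so x = [6; 1, 1, 4, 5, 1, 2].
Convergents (p_i = a_i*p_{i-1} + p_{i-2}, q_i = a_i*q_{i-1} + q_{i-2} with p_{-2}=0, p_{-1}=1, q_{-2}=1, q_{-1}=0), until the denominator exceeds 42:
  i=0: a_0=6, p_0 = 6*1 + 0 = 6, q_0 = 6*0 + 1 = 1.
  i=1: a_1=1, p_1 = 1*6 + 1 = 7, q_1 = 1*1 + 0 = 1.
  i=2: a_2=1, p_2 = 1*7 + 6 = 13, q_2 = 1*1 + 1 = 2.
  i=3: a_3=4, p_3 = 4*13 + 7 = 59, q_3 = 4*2 + 1 = 9.
  i=4: a_4=5, p_4 = 5*59 + 13 = 308, q_4 = 5*9 + 2 = 47.
q_4 = 47 > 42, so the last convergent with denominator <= 42 is p_3/q_3 = 59/9.
The closest fraction with denominator <= 42 is either p_3/q_3 or the intermediate fraction (k*p_3 + p_2)/(k*q_3 + q_2) with the largest k >= 1 whose denominator stays <= 42; these approach x as k grows, and every other convergent or intermediate fraction in range is farther away.
Largest k: floor((42 - q_2)/q_3) = floor((42 - 2)/9) = 4.
That gives (4*59 + 13)/(4*9 + 2) = 249/38.
Compare the errors: |x - 59/9| = |1042*9 - 59*159|/(159*9) = 3/1431, and |x - 249/38| = |1042*38 - 249*159|/(159*38) = 5/6042.
Cross-multiplying, 5*1431 = 7155 < 18126 = 3*6042, so 5/6042 is smaller: the intermediate fraction 249/38 is closer to x than 59/9.

249/38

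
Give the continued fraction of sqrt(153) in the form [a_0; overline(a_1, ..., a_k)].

Write x_i = (sqrt(153) + m_i)/d_i with (m_0, d_0) = (0, 1). a_0 = floor(sqrt(153)) = 12, since 12^2 = 144 <= 153 < 169 = 13^2.
Iterate m_{i+1} = d_i*a_i - m_i, d_{i+1} = (153 - m_{i+1}^2)/d_i, a_{i+1} = floor((a_0 + m_{i+1})/d_{i+1}):
  m_1 = 1*12 - 0 = 12, d_1 = (153 - 12^2)/1 = 9/1 = 9, a_1 = floor((12 + 12)/9) = 2.
  m_2 = 9*2 - 12 = 6, d_2 = (153 - 6^2)/9 = 117/9 = 13, a_2 = floor((12 + 6)/13) = 1.
  m_3 = 13*1 - 6 = 7, d_3 = (153 - 7^2)/13 = 104/13 = 8, a_3 = floor((12 + 7)/8) = 2.
  m_4 = 8*2 - 7 = 9, d_4 = (153 - 9^2)/8 = 72/8 = 9, a_4 = floor((12 + 9)/9) = 2.
  m_5 = 9*2 - 9 = 9, d_5 = (153 - 9^2)/9 = 72/9 = 8, a_5 = floor((12 + 9)/8) = 2.
  m_6 = 8*2 - 9 = 7, d_6 = (153 - 7^2)/8 = 104/8 = 13, a_6 = floor((12 + 7)/13) = 1.
  m_7 = 13*1 - 7 = 6, d_7 = (153 - 6^2)/13 = 117/13 = 9, a_7 = floor((12 + 6)/9) = 2.
  m_8 = 9*2 - 6 = 12, d_8 = (153 - 12^2)/9 = 9/9 = 1, a_8 = floor((12 + 12)/1) = 24.
  m_9 = 1*24 - 12 = 12, d_9 = (153 - 12^2)/1 = 9/1 = 9: (m_9, d_9) = (m_1, d_1) = (12, 9), so from here the quotients repeat a_1, ..., a_8; the period length is 8.
Hence the expansion of sqrt(153) is a_0 = 12 followed by the repeating block 2, 1, 2, 2, 2, 1, 2, 24 (period 8).

[12; overline(2, 1, 2, 2, 2, 1, 2, 24)]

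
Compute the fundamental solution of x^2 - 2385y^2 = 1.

(x, y) = (73738369, 1509904)

First expand sqrt(2385) as a continued fraction. With x_i = (sqrt(2385) + m_i)/d_i and (m_0, d_0) = (0, 1): a_0 = floor(sqrt(2385)) = 48, since 48^2 = 2304 <= 2385 < 2401 = 49^2.
Iterate m_{i+1} = d_i*a_i - m_i, d_{i+1} = (2385 - m_{i+1}^2)/d_i, a_{i+1} = floor((a_0 + m_{i+1})/d_{i+1}):
  m_1 = 1*48 - 0 = 48, d_1 = (2385 - 48^2)/1 = 81/1 = 81, a_1 = floor((48 + 48)/81) = 1.
  m_2 = 81*1 - 48 = 33, d_2 = (2385 - 33^2)/81 = 1296/81 = 16, a_2 = floor((48 + 33)/16) = 5.
  m_3 = 16*5 - 33 = 47, d_3 = (2385 - 47^2)/16 = 176/16 = 11, a_3 = floor((48 + 47)/11) = 8.
  m_4 = 11*8 - 47 = 41, d_4 = (2385 - 41^2)/11 = 704/11 = 64, a_4 = floor((48 + 41)/64) = 1.
  m_5 = 64*1 - 41 = 23, d_5 = (2385 - 23^2)/64 = 1856/64 = 29, a_5 = floor((48 + 23)/29) = 2.
  m_6 = 29*2 - 23 = 35, d_6 = (2385 - 35^2)/29 = 1160/29 = 40, a_6 = floor((48 + 35)/40) = 2.
  m_7 = 40*2 - 35 = 45, d_7 = (2385 - 45^2)/40 = 360/40 = 9, a_7 = floor((48 + 45)/9) = 10.
  m_8 = 9*10 - 45 = 45, d_8 = (2385 - 45^2)/9 = 360/9 = 40, a_8 = floor((48 + 45)/40) = 2.
  m_9 = 40*2 - 45 = 35, d_9 = (2385 - 35^2)/40 = 1160/40 = 29, a_9 = floor((48 + 35)/29) = 2.
  m_10 = 29*2 - 35 = 23, d_10 = (2385 - 23^2)/29 = 1856/29 = 64, a_10 = floor((48 + 23)/64) = 1.
  m_11 = 64*1 - 23 = 41, d_11 = (2385 - 41^2)/64 = 704/64 = 11, a_11 = floor((48 + 41)/11) = 8.
  m_12 = 11*8 - 41 = 47, d_12 = (2385 - 47^2)/11 = 176/11 = 16, a_12 = floor((48 + 47)/16) = 5.
  m_13 = 16*5 - 47 = 33, d_13 = (2385 - 33^2)/16 = 1296/16 = 81, a_13 = floor((48 + 33)/81) = 1.
  m_14 = 81*1 - 33 = 48, d_14 = (2385 - 48^2)/81 = 81/81 = 1, a_14 = floor((48 + 48)/1) = 96.
  m_15 = 1*96 - 48 = 48, d_15 = (2385 - 48^2)/1 = 81/1 = 81: (m_15, d_15) = (m_1, d_1) = (48, 81), so from here the quotients repeat a_1, ..., a_14; the period length is 14.
So sqrt(2385) = [48; (1, 5, 8, 1, 2, 2, 10, 2, 2, 1, 8, 5, 1, 96)] with period length k = 14.
k is even, so the fundamental solution of x^2 - 2385y^2 = 1 is (p_{k-1}, q_{k-1}) = (p_13, q_13); compute convergents through index 13.
Convergents (p_i = a_i*p_{i-1} + p_{i-2}, q_i = a_i*q_{i-1} + q_{i-2} with p_{-2}=0, p_{-1}=1, q_{-2}=1, q_{-1}=0):
  i=0: a_0=48, p_0 = 48*1 + 0 = 48, q_0 = 48*0 + 1 = 1.
  i=1: a_1=1, p_1 = 1*48 + 1 = 49, q_1 = 1*1 + 0 = 1.
  i=2: a_2=5, p_2 = 5*49 + 48 = 293, q_2 = 5*1 + 1 = 6.
  i=3: a_3=8, p_3 = 8*293 + 49 = 2393, q_3 = 8*6 + 1 = 49.
  i=4: a_4=1, p_4 = 1*2393 + 293 = 2686, q_4 = 1*49 + 6 = 55.
  i=5: a_5=2, p_5 = 2*2686 + 2393 = 7765, q_5 = 2*55 + 49 = 159.
  i=6: a_6=2, p_6 = 2*7765 + 2686 = 18216, q_6 = 2*159 + 55 = 373.
  i=7: a_7=10, p_7 = 10*18216 + 7765 = 189925, q_7 = 10*373 + 159 = 3889.
  i=8: a_8=2, p_8 = 2*189925 + 18216 = 398066, q_8 = 2*3889 + 373 = 8151.
  i=9: a_9=2, p_9 = 2*398066 + 189925 = 986057, q_9 = 2*8151 + 3889 = 20191.
  i=10: a_10=1, p_10 = 1*986057 + 398066 = 1384123, q_10 = 1*20191 + 8151 = 28342.
  i=11: a_11=8, p_11 = 8*1384123 + 986057 = 12059041, q_11 = 8*28342 + 20191 = 246927.
  i=12: a_12=5, p_12 = 5*12059041 + 1384123 = 61679328, q_12 = 5*246927 + 28342 = 1262977.
  i=13: a_13=1, p_13 = 1*61679328 + 12059041 = 73738369, q_13 = 1*1262977 + 246927 = 1509904.
Check: 73738369^2 - 2385*1509904^2 = 5437347062780161 - 5437347062780160 = 1, so (x, y) = (73738369, 1509904) solves the equation, and by the theorem it is the least positive solution.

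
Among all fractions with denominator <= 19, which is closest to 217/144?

Expand x = 217/144 as a continued fraction with the Euclidean algorithm:
  217 = 1*144 + 73, so a_0 = 1.
  144 = 1*73 + 71, so a_1 = 1.
  73 = 1*71 + 2, so a_2 = 1.
  71 = 35*2 + 1, so a_3 = 35.
  2 = 2*1 + 0, so a_4 = 2.
so x = [1; 1, 1, 35, 2].
Convergents (p_i = a_i*p_{i-1} + p_{i-2}, q_i = a_i*q_{i-1} + q_{i-2} with p_{-2}=0, p_{-1}=1, q_{-2}=1, q_{-1}=0), until the denominator exceeds 19:
  i=0: a_0=1, p_0 = 1*1 + 0 = 1, q_0 = 1*0 + 1 = 1.
  i=1: a_1=1, p_1 = 1*1 + 1 = 2, q_1 = 1*1 + 0 = 1.
  i=2: a_2=1, p_2 = 1*2 + 1 = 3, q_2 = 1*1 + 1 = 2.
  i=3: a_3=35, p_3 = 35*3 + 2 = 107, q_3 = 35*2 + 1 = 71.
q_3 = 71 > 19, so the last convergent with denominator <= 19 is p_2/q_2 = 3/2.
The closest fraction with denominator <= 19 is either p_2/q_2 or the intermediate fraction (k*p_2 + p_1)/(k*q_2 + q_1) with the largest k >= 1 whose denominator stays <= 19; these approach x as k grows, and every other convergent or intermediate fraction in range is farther away.
Largest k: floor((19 - q_1)/q_2) = floor((19 - 1)/2) = 9.
That gives (9*3 + 2)/(9*2 + 1) = 29/19.
Compare the errors: |x - 3/2| = |217*2 - 3*144|/(144*2) = 2/288, and |x - 29/19| = |217*19 - 29*144|/(144*19) = 53/2736.
Cross-multiplying, 2*2736 = 5472 < 15264 = 53*288, so 2/288 is smaller: the convergent 3/2 is closer to x than 29/19.

3/2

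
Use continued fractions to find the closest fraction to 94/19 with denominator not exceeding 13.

Expand x = 94/19 as a continued fraction with the Euclidean algorithm:
  94 = 4*19 + 18, so a_0 = 4.
  19 = 1*18 + 1, so a_1 = 1.
  18 = 18*1 + 0, so a_2 = 18.
so x = [4; 1, 18].
Convergents (p_i = a_i*p_{i-1} + p_{i-2}, q_i = a_i*q_{i-1} + q_{i-2} with p_{-2}=0, p_{-1}=1, q_{-2}=1, q_{-1}=0), until the denominator exceeds 13:
  i=0: a_0=4, p_0 = 4*1 + 0 = 4, q_0 = 4*0 + 1 = 1.
  i=1: a_1=1, p_1 = 1*4 + 1 = 5, q_1 = 1*1 + 0 = 1.
  i=2: a_2=18, p_2 = 18*5 + 4 = 94, q_2 = 18*1 + 1 = 19.
q_2 = 19 > 13, so the last convergent with denominator <= 13 is p_1/q_1 = 5/1.
The closest fraction with denominator <= 13 is either p_1/q_1 or the intermediate fraction (k*p_1 + p_0)/(k*q_1 + q_0) with the largest k >= 1 whose denominator stays <= 13; these approach x as k grows, and every other convergent or intermediate fraction in range is farther away.
Largest k: floor((13 - q_0)/q_1) = floor((13 - 1)/1) = 12.
That gives (12*5 + 4)/(12*1 + 1) = 64/13.
Compare the errors: |x - 5/1| = |94*1 - 5*19|/(19*1) = 1/19, and |x - 64/13| = |94*13 - 64*19|/(19*13) = 6/247.
Cross-multiplying, 6*19 = 114 < 247 = 1*247, so 6/247 is smaller: the intermediate fraction 64/13 is closer to x than 5/1.

64/13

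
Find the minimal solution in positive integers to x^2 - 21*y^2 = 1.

First expand sqrt(21) as a continued fraction. With x_i = (sqrt(21) + m_i)/d_i and (m_0, d_0) = (0, 1): a_0 = floor(sqrt(21)) = 4, since 4^2 = 16 <= 21 < 25 = 5^2.
Iterate m_{i+1} = d_i*a_i - m_i, d_{i+1} = (21 - m_{i+1}^2)/d_i, a_{i+1} = floor((a_0 + m_{i+1})/d_{i+1}):
  m_1 = 1*4 - 0 = 4, d_1 = (21 - 4^2)/1 = 5/1 = 5, a_1 = floor((4 + 4)/5) = 1.
  m_2 = 5*1 - 4 = 1, d_2 = (21 - 1^2)/5 = 20/5 = 4, a_2 = floor((4 + 1)/4) = 1.
  m_3 = 4*1 - 1 = 3, d_3 = (21 - 3^2)/4 = 12/4 = 3, a_3 = floor((4 + 3)/3) = 2.
  m_4 = 3*2 - 3 = 3, d_4 = (21 - 3^2)/3 = 12/3 = 4, a_4 = floor((4 + 3)/4) = 1.
  m_5 = 4*1 - 3 = 1, d_5 = (21 - 1^2)/4 = 20/4 = 5, a_5 = floor((4 + 1)/5) = 1.
  m_6 = 5*1 - 1 = 4, d_6 = (21 - 4^2)/5 = 5/5 = 1, a_6 = floor((4 + 4)/1) = 8.
  m_7 = 1*8 - 4 = 4, d_7 = (21 - 4^2)/1 = 5/1 = 5: (m_7, d_7) = (m_1, d_1) = (4, 5), so from here the quotients repeat a_1, ..., a_6; the period length is 6.
So sqrt(21) = [4; (1, 1, 2, 1, 1, 8)] with period length k = 6.
k is even, so the fundamental solution of x^2 - 21y^2 = 1 is (p_{k-1}, q_{k-1}) = (p_5, q_5); compute convergents through index 5.
Convergents (p_i = a_i*p_{i-1} + p_{i-2}, q_i = a_i*q_{i-1} + q_{i-2} with p_{-2}=0, p_{-1}=1, q_{-2}=1, q_{-1}=0):
  i=0: a_0=4, p_0 = 4*1 + 0 = 4, q_0 = 4*0 + 1 = 1.
  i=1: a_1=1, p_1 = 1*4 + 1 = 5, q_1 = 1*1 + 0 = 1.
  i=2: a_2=1, p_2 = 1*5 + 4 = 9, q_2 = 1*1 + 1 = 2.
  i=3: a_3=2, p_3 = 2*9 + 5 = 23, q_3 = 2*2 + 1 = 5.
  i=4: a_4=1, p_4 = 1*23 + 9 = 32, q_4 = 1*5 + 2 = 7.
  i=5: a_5=1, p_5 = 1*32 + 23 = 55, q_5 = 1*7 + 5 = 12.
Check: 55^2 - 21*12^2 = 3025 - 3024 = 1, so (x, y) = (55, 12) solves the equation, and by the theorem it is the least positive solution.

(x, y) = (55, 12)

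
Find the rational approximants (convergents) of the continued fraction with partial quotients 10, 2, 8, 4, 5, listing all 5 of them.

Using the convergent recurrence p_i = a_i*p_{i-1} + p_{i-2}, q_i = a_i*q_{i-1} + q_{i-2} with p_{-2}=0, p_{-1}=1, q_{-2}=1, q_{-1}=0:
  i=0: a_0=10, p_0 = 10*1 + 0 = 10, q_0 = 10*0 + 1 = 1.
  i=1: a_1=2, p_1 = 2*10 + 1 = 21, q_1 = 2*1 + 0 = 2.
  i=2: a_2=8, p_2 = 8*21 + 10 = 178, q_2 = 8*2 + 1 = 17.
  i=3: a_3=4, p_3 = 4*178 + 21 = 733, q_3 = 4*17 + 2 = 70.
  i=4: a_4=5, p_4 = 5*733 + 178 = 3843, q_4 = 5*70 + 17 = 367.

10/1, 21/2, 178/17, 733/70, 3843/367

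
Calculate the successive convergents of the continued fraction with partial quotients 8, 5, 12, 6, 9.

Using the convergent recurrence p_i = a_i*p_{i-1} + p_{i-2}, q_i = a_i*q_{i-1} + q_{i-2} with p_{-2}=0, p_{-1}=1, q_{-2}=1, q_{-1}=0:
  i=0: a_0=8, p_0 = 8*1 + 0 = 8, q_0 = 8*0 + 1 = 1.
  i=1: a_1=5, p_1 = 5*8 + 1 = 41, q_1 = 5*1 + 0 = 5.
  i=2: a_2=12, p_2 = 12*41 + 8 = 500, q_2 = 12*5 + 1 = 61.
  i=3: a_3=6, p_3 = 6*500 + 41 = 3041, q_3 = 6*61 + 5 = 371.
  i=4: a_4=9, p_4 = 9*3041 + 500 = 27869, q_4 = 9*371 + 61 = 3400.

8/1, 41/5, 500/61, 3041/371, 27869/3400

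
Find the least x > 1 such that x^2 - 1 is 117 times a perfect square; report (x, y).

First expand sqrt(117) as a continued fraction. With x_i = (sqrt(117) + m_i)/d_i and (m_0, d_0) = (0, 1): a_0 = floor(sqrt(117)) = 10, since 10^2 = 100 <= 117 < 121 = 11^2.
Iterate m_{i+1} = d_i*a_i - m_i, d_{i+1} = (117 - m_{i+1}^2)/d_i, a_{i+1} = floor((a_0 + m_{i+1})/d_{i+1}):
  m_1 = 1*10 - 0 = 10, d_1 = (117 - 10^2)/1 = 17/1 = 17, a_1 = floor((10 + 10)/17) = 1.
  m_2 = 17*1 - 10 = 7, d_2 = (117 - 7^2)/17 = 68/17 = 4, a_2 = floor((10 + 7)/4) = 4.
  m_3 = 4*4 - 7 = 9, d_3 = (117 - 9^2)/4 = 36/4 = 9, a_3 = floor((10 + 9)/9) = 2.
  m_4 = 9*2 - 9 = 9, d_4 = (117 - 9^2)/9 = 36/9 = 4, a_4 = floor((10 + 9)/4) = 4.
  m_5 = 4*4 - 9 = 7, d_5 = (117 - 7^2)/4 = 68/4 = 17, a_5 = floor((10 + 7)/17) = 1.
  m_6 = 17*1 - 7 = 10, d_6 = (117 - 10^2)/17 = 17/17 = 1, a_6 = floor((10 + 10)/1) = 20.
  m_7 = 1*20 - 10 = 10, d_7 = (117 - 10^2)/1 = 17/1 = 17: (m_7, d_7) = (m_1, d_1) = (10, 17), so from here the quotients repeat a_1, ..., a_6; the period length is 6.
So sqrt(117) = [10; (1, 4, 2, 4, 1, 20)] with period length k = 6.
k is even, so the fundamental solution of x^2 - 117y^2 = 1 is (p_{k-1}, q_{k-1}) = (p_5, q_5); compute convergents through index 5.
Convergents (p_i = a_i*p_{i-1} + p_{i-2}, q_i = a_i*q_{i-1} + q_{i-2} with p_{-2}=0, p_{-1}=1, q_{-2}=1, q_{-1}=0):
  i=0: a_0=10, p_0 = 10*1 + 0 = 10, q_0 = 10*0 + 1 = 1.
  i=1: a_1=1, p_1 = 1*10 + 1 = 11, q_1 = 1*1 + 0 = 1.
  i=2: a_2=4, p_2 = 4*11 + 10 = 54, q_2 = 4*1 + 1 = 5.
  i=3: a_3=2, p_3 = 2*54 + 11 = 119, q_3 = 2*5 + 1 = 11.
  i=4: a_4=4, p_4 = 4*119 + 54 = 530, q_4 = 4*11 + 5 = 49.
  i=5: a_5=1, p_5 = 1*530 + 119 = 649, q_5 = 1*49 + 11 = 60.
Check: 649^2 - 117*60^2 = 421201 - 421200 = 1, so (x, y) = (649, 60) solves the equation, and by the theorem it is the least positive solution.

(x, y) = (649, 60)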